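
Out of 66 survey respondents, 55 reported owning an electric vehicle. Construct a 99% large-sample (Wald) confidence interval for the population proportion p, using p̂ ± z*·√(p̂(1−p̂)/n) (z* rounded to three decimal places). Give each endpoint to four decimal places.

p̂ = 55/66 = 0.83333.
Standard error of p̂: √(0.138889/66) = √0.002104377 = 0.045873.
The 99% critical value is z* = 2.576.
Margin = 2.576·0.045873 = 0.11817.
So the interval runs from 0.7152 to 0.9515.

(0.7152, 0.9515)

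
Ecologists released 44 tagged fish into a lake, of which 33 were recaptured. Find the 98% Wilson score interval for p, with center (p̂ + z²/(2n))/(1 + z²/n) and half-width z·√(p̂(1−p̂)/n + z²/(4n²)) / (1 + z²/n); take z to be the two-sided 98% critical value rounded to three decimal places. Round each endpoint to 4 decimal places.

p̂ = 33/44 = 0.75000; z = 2.326, so z² = 5.410276.
1 + z²/n = 1.122961.
Center = (0.75000 + 0.061480)/1.122961 = 0.72263.
Radicand: p̂(1−p̂)/n + z²/(4n²) = 0.004261364 + 0.000698641 = 0.004960005.
Half-width = z·√(radicand)/denom = 2.326·0.070427/1.122961 = 0.14588.
CI: 0.72263 ± 0.14588 = (0.5767, 0.8685).

(0.5767, 0.8685)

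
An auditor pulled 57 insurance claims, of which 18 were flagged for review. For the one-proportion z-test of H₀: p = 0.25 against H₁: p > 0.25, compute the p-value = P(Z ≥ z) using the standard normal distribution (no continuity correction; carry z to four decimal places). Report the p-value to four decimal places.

p̂ = 18/57 = 0.31579.
SE₀ = √(0.25·0.75/57) = 0.057354.
z = (p̂ − p₀)/SE = (18/57 − 0.25)/0.057354 ≈ 1.1471.
From the standard normal, P(Z ≥ z) = 0.1257.

p-value = 0.1257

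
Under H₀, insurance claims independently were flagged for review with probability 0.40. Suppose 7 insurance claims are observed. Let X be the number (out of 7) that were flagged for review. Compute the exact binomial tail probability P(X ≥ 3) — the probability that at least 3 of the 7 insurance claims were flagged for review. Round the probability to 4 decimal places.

X is binomial with n = 7 and p = 0.40.
P(X ≥ 3) = Σ_{j=3}^{7} C(7,j)·0.40^j·0.60^{7−j}.
= 0.290304 + 0.193536 + 0.077414 + 0.017203 + 0.001638 = 0.5801.

P = 0.5801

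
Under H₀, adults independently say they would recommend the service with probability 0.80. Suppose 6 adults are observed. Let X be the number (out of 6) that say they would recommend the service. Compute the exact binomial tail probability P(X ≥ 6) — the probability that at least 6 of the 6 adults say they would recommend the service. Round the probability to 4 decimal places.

X is binomial with n = 6 and p = 0.80.
P(X ≥ 6) = C(6,6)·0.80^6·0.20^0.
= 0.262144 = 0.2621.

P = 0.2621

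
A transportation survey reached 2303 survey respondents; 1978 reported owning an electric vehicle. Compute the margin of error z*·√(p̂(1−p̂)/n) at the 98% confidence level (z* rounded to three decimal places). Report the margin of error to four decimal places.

Sample proportion p̂ = 1978/2303 = 0.85888.
SE = √(p̂(1−p̂)/n) = √(0.121205/2303) = 0.007255.
For 98% confidence, z* = 2.326.
Margin of error = z*·SE = 2.326 × 0.007255 = 0.0169.

ME = 0.0169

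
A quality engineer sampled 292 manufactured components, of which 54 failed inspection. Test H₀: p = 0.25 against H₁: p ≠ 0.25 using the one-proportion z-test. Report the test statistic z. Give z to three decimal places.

The sample proportion is 54/292 = 0.18493.
SE₀ = √(0.25·0.75/292) = 0.025340.
z = (0.18493 − 0.25)/0.025340 = -0.06507/0.025340 = -2.568.

z = -2.568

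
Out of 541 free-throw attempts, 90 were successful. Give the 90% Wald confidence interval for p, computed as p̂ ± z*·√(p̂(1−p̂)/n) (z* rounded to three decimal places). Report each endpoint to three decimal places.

The sample proportion is 90/541 = 0.16636.
SE(p̂) = √(0.16636·0.83364/541) = 0.016011.
For 90% confidence, z* = 1.645.
Margin = 1.645·0.016011 = 0.02634.
Interval: 0.16636 ± 0.02634 → (0.140, 0.193).

(0.140, 0.193)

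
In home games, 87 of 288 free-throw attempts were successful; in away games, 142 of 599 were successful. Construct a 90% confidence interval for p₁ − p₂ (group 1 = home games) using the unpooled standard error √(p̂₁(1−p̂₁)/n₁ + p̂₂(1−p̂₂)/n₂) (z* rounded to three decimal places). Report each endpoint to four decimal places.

p̂₁ = 0.30208, p̂₂ = 0.23706, so the observed difference is 0.06502.
Unpooled SE = √(p̂₁(1−p̂₁)/n₁ + p̂₂(1−p̂₂)/n₂) = √(0.000732045 + 0.000301942) = 0.032156.
The 90% critical value is z* = 1.645. Margin of error = 0.05290.
Interval: 0.06502 ± 0.05290 → (0.0121, 0.1179).

(0.0121, 0.1179)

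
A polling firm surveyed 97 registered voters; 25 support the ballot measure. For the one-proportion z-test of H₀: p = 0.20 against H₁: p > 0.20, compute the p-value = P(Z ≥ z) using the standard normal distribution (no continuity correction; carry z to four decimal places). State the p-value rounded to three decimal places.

p-value = 0.078

Sample proportion p̂ = 25/97 = 0.25773.
Under H₀, SE = √(p₀(1−p₀)/n) = √(0.20·0.80/97) = √0.001649485 = 0.040614.
Test statistic (full precision, shown to 4 dp): z = (25/97 − 0.20)/SE₀ ≈ 1.4215.
From the standard normal, P(Z ≥ z) = 0.078.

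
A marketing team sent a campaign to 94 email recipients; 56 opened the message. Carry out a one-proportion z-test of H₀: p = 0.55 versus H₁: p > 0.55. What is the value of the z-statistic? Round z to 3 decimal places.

z = 0.891

p̂ = 56/94 = 0.59574.
Under H₀, SE = √(p₀(1−p₀)/n) = √(0.55·0.45/94) = √0.002632979 = 0.051313.
Test statistic: z = 0.04574/0.051313 = 0.891.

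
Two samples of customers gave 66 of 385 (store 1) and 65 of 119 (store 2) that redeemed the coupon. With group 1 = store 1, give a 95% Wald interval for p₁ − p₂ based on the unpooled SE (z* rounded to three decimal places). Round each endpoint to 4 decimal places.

p̂₁ = 66/385 = 0.17143, p̂₂ = 65/119 = 0.54622; p̂₁ − p̂₂ = -0.37479.
Unpooled SE = √(p̂₁(1−p̂₁)/n₁ + p̂₂(1−p̂₂)/n₂) = √(0.000368937 + 0.002082890) = 0.049516.
For 95% confidence, z* = 1.960. Margin = 1.960·0.049516 = 0.09705.
So the interval runs from -0.4718 to -0.2777.

(-0.4718, -0.2777)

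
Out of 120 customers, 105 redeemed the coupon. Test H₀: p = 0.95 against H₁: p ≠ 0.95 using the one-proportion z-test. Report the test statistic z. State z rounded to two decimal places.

z = -3.77

The sample proportion is 105/120 = 0.87500.
SE₀ = √(0.95·0.05/120) = 0.019896.
z = (p̂ − p₀)/SE = (0.87500 − 0.95)/0.019896 = -3.77.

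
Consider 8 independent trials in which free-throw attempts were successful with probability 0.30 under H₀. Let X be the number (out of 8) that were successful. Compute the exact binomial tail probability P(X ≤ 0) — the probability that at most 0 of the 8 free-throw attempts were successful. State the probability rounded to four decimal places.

P = 0.0576

X ~ Binomial(n=8, p=0.30).
P(X ≤ 0) = C(8,0)·0.30^0·0.70^8.
= 0.057648 = 0.0576.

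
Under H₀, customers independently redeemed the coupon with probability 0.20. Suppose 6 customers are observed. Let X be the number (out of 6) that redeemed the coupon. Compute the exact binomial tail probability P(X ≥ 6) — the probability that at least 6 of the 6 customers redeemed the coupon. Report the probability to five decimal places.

P = 0.00006

X is binomial with n = 6 and p = 0.20.
P(X ≥ 6) = C(6,6)·0.20^6·0.80^0.
= 0.000064 = 0.00006.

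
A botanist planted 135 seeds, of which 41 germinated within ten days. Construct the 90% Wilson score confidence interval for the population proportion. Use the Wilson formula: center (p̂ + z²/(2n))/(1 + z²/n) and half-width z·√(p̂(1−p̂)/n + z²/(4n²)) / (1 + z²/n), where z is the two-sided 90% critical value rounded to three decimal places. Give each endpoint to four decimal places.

(0.2430, 0.3721)

Here p̂ = 41/135 = 0.30370 and z = 1.645 (z² = 2.706025).
Denominator 1 + z²/n = 1 + 2.706025/135 = 1.020045.
Center = (0.30370 + 0.010022)/1.020045 = 0.30756.
Radicand: p̂(1−p̂)/n + z²/(4n²) = 0.001566428 + 0.000037120 = 0.001603548.
Half-width = 1.645·√0.001603548/1.020045 = 0.06458.
Interval: 0.30756 ± 0.06458 → (0.2430, 0.3721).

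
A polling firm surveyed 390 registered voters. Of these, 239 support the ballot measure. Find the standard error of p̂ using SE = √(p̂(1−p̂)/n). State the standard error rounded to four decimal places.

Sample proportion p̂ = 239/390 = 0.61282.
p̂(1−p̂) = 0.237272.
Dividing by n and taking the root: √0.000608390 = 0.0247.

SE = 0.0247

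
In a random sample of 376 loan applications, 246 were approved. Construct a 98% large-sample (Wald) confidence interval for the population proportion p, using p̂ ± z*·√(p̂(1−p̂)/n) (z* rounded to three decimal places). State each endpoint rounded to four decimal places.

p̂ = 246/376 = 0.65426.
SE(p̂) = √(0.65426·0.34574/376) = 0.024528.
The 98% critical value is z* = 2.326.
Margin of error: 2.326 × 0.024528 = 0.05705.
CI: 0.65426 ± 0.05705 = (0.5972, 0.7113).

(0.5972, 0.7113)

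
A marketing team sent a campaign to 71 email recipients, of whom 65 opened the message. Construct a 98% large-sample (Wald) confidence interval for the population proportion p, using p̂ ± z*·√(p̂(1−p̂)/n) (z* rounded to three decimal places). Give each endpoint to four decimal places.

(0.8387, 0.9923)

The sample proportion is 65/71 = 0.91549.
SE(p̂) = √(0.91549·0.08451/71) = 0.033010.
The 98% critical value is z* = 2.326.
Margin of error: 2.326 × 0.033010 = 0.07678.
CI: 0.91549 ± 0.07678 = (0.8387, 0.9923).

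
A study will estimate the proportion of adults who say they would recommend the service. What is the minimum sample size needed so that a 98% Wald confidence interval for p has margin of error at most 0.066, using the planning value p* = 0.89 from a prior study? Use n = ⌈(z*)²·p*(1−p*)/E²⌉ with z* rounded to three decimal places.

n = 122

The 98% critical value is z* = 2.326.
p*(1−p*) = 0.0979.
(z*)²·p*(1−p*)/E² = 5.410276·0.0979/0.004356 = 121.595.
Rounding up, n = 122.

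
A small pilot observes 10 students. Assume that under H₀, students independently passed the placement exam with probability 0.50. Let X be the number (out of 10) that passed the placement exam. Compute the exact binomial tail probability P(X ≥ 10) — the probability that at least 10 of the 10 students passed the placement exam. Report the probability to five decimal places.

P = 0.00098

X is binomial with n = 10 and p = 0.50.
P(X ≥ 10) = C(10,10)·0.50^10·0.50^0.
= 0.000977 = 0.00098.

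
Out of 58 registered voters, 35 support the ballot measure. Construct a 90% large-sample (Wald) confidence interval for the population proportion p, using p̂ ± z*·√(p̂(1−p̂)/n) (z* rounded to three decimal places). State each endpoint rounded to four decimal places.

Sample proportion p̂ = 35/58 = 0.60345.
SE(p̂) = √(0.60345·0.39655/58) = 0.064233.
The 90% critical value is z* = 1.645.
Margin of error: 1.645 × 0.064233 = 0.10566.
CI: 0.60345 ± 0.10566 = (0.4978, 0.7091).

(0.4978, 0.7091)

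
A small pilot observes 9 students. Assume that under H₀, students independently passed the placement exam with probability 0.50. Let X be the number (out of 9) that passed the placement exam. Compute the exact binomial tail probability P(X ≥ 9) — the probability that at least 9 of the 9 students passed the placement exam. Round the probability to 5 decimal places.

X ~ Binomial(n=9, p=0.50).
P(X ≥ 9) = C(9,9)·0.50^9·0.50^0.
= 0.001953 = 0.00195.

P = 0.00195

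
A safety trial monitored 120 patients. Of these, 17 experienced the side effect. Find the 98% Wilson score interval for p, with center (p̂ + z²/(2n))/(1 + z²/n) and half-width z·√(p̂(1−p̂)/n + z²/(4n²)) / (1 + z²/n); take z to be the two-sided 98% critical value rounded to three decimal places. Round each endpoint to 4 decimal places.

(0.0831, 0.2312)

p̂ = 17/120 = 0.14167; z = 2.326, so z² = 5.410276.
Denominator 1 + z²/n = 1 + 5.410276/120 = 1.045086.
Center = (0.14167 + 0.022543)/1.045086 = 0.15713.
Radicand: p̂(1−p̂)/n + z²/(4n²) = 0.001013310 + 0.000093928 = 0.001107238.
Half-width = 2.326·√0.001107238/1.045086 = 0.07406.
Interval: 0.15713 ± 0.07406 → (0.0831, 0.2312).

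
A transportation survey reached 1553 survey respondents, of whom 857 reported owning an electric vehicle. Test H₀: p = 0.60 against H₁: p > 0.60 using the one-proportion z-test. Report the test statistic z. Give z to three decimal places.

z = -3.874

The sample proportion is 857/1553 = 0.55184.
Null standard error: √(0.60·0.40/1553) = √0.000154540 = 0.012431.
Test statistic: z = -0.04816/0.012431 = -3.874.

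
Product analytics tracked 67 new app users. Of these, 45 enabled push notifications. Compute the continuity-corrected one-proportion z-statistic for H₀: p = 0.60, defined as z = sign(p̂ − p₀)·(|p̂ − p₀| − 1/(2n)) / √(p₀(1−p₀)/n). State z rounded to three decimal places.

z = 1.072

Sample proportion p̂ = 45/67 = 0.67164. p̂ − p₀ = 0.071642.
Continuity correction 1/(2n) = 1/134 = 0.007463.
Corrected numerator: |0.071642| − 0.007463 = 0.064179.
Under H₀, SE = √(p₀(1−p₀)/n) = √(0.60·0.40/67) = √0.003582090 = 0.059851.
z = (+)0.064179/0.059851 = 1.072.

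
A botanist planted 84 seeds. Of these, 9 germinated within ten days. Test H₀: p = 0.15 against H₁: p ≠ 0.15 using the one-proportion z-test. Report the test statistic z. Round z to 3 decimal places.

z = -1.100

With x = 9 successes in n = 84, p̂ = 0.10714.
SE₀ = √(0.15·0.85/84) = 0.038960.
z = (0.10714 − 0.15)/0.038960 = -0.04286/0.038960 = -1.100.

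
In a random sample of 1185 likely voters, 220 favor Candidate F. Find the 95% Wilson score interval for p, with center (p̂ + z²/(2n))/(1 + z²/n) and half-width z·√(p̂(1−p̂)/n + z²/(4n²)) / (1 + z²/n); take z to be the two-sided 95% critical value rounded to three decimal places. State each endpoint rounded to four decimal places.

Here p̂ = 220/1185 = 0.18565 and z = 1.960 (z² = 3.841600).
Denominator 1 + z²/n = 1 + 3.841600/1185 = 1.003242.
Center = (0.18565 + 0.001621)/1.003242 = 0.18667.
Radicand: p̂(1−p̂)/n + z²/(4n²) = 0.000127584 + 0.000000684 = 0.000128268.
Half-width = 1.960·√0.000128268/1.003242 = 0.02213.
So the interval runs from 0.1645 to 0.2088.

(0.1645, 0.2088)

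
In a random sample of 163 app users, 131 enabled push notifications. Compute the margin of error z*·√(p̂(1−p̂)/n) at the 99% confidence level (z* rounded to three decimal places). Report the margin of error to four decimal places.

The sample proportion is 131/163 = 0.80368.
SE = √(p̂(1−p̂)/n) = √(0.157778/163) = 0.031112.
The 99% critical value is z* = 2.576.
Margin of error = z*·SE = 2.576 × 0.031112 = 0.0801.

ME = 0.0801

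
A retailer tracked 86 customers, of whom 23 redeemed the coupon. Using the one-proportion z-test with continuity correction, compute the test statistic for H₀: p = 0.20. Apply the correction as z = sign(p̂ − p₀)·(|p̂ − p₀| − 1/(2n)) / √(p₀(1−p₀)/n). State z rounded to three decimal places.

z = 1.429

With x = 23 successes in n = 86, p̂ = 0.26744. p̂ − p₀ = 0.067442.
Continuity correction 1/(2n) = 1/172 = 0.005814.
Corrected numerator: |0.067442| − 0.005814 = 0.061628.
Under H₀, SE = √(p₀(1−p₀)/n) = √(0.20·0.80/86) = √0.001860465 = 0.043133.
z = +0.061628/0.043133 = 1.429.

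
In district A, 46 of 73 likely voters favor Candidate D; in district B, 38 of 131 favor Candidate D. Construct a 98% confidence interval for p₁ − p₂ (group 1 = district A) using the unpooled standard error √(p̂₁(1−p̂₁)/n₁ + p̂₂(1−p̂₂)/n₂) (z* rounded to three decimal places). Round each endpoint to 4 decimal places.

(0.1795, 0.5006)

p̂₁ = 46/73 = 0.63014, p̂₂ = 38/131 = 0.29008; p̂₁ − p̂₂ = 0.34006.
SE = √(0.003192663 + 0.001572000) = √0.004764663 = 0.069027.
The 98% critical value is z* = 2.326. Margin of error = 0.16056.
CI: 0.34006 ± 0.16056 = (0.1795, 0.5006).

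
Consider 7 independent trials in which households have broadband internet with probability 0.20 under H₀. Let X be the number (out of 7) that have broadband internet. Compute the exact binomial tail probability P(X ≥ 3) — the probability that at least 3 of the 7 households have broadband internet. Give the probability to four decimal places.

X is binomial with n = 7 and p = 0.20.
P(X ≥ 3) = Σ_{j=3}^{7} C(7,j)·0.20^j·0.80^{7−j}.
= 0.114688 + 0.028672 + 0.004301 + 0.000358 + 0.000013 = 0.1480.

P = 0.1480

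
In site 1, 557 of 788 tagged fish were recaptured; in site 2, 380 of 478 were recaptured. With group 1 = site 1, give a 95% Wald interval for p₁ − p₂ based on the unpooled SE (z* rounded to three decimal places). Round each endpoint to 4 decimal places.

p̂₁ = 557/788 = 0.70685, p̂₂ = 380/478 = 0.79498; p̂₁ − p̂₂ = -0.08813.
SE = √(0.000262959 + 0.000340978) = √0.000603937 = 0.024575.
The 95% critical value is z* = 1.960. Margin of error = 0.04817.
CI: -0.08813 ± 0.04817 = (-0.1363, -0.0400).

(-0.1363, -0.0400)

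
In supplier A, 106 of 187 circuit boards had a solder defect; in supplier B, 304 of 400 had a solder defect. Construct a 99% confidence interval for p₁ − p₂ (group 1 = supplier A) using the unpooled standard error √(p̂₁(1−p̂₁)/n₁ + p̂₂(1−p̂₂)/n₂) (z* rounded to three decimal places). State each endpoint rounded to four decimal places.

(-0.3015, -0.0848)

p̂₁ = 0.56684, p̂₂ = 0.76000, so the observed difference is -0.19316.
Unpooled SE = √(p̂₁(1−p̂₁)/n₁ + p̂₂(1−p̂₂)/n₂) = √(0.001313004 + 0.000456000) = 0.042060.
For 99% confidence, z* = 2.576. Margin = 2.576·0.042060 = 0.10835.
CI: -0.19316 ± 0.10835 = (-0.3015, -0.0848).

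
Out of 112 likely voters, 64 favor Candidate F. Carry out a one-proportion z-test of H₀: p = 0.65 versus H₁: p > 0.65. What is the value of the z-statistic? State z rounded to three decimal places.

p̂ = 64/112 = 0.57143.
SE₀ = √(0.65·0.35/112) = 0.045069.
Test statistic: z = -0.07857/0.045069 = -1.743.

z = -1.743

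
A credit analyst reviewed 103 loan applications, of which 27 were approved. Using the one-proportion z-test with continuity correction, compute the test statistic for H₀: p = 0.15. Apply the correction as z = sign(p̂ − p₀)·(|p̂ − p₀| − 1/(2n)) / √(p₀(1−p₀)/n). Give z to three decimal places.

z = 3.049

With x = 27 successes in n = 103, p̂ = 0.26214. p̂ − p₀ = 0.112136.
1/(2n) = 0.004854.
Corrected numerator: |0.112136| − 0.004854 = 0.107282.
Under H₀, SE = √(p₀(1−p₀)/n) = √(0.15·0.85/103) = √0.001237864 = 0.035183.
z = +0.107282/0.035183 = 3.049.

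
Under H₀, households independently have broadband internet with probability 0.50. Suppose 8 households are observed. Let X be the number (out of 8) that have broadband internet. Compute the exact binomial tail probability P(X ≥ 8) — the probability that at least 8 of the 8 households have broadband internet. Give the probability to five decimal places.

P = 0.00391

X is binomial with n = 8 and p = 0.50.
P(X ≥ 8) = C(8,8)·0.50^8·0.50^0.
= 0.003906 = 0.00391.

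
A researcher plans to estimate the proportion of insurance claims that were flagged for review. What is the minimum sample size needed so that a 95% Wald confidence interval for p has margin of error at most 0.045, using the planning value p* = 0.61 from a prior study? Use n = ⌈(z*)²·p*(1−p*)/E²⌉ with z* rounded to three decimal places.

n = 452

z* = 1.960 at the 95% level.
p*(1−p*) = 0.61·0.39 = 0.2379.
Required n before rounding: 3.841600 × 0.2379 / 0.045² = 451.317.
⌈451.317⌉ = 452.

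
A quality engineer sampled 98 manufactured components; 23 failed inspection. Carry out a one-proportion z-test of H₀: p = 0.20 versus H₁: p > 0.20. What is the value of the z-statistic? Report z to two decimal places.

z = 0.86

The sample proportion is 23/98 = 0.23469.
SE₀ = √(0.20·0.80/98) = 0.040406.
z = (p̂ − p₀)/SE = (0.23469 − 0.20)/0.040406 = 0.86.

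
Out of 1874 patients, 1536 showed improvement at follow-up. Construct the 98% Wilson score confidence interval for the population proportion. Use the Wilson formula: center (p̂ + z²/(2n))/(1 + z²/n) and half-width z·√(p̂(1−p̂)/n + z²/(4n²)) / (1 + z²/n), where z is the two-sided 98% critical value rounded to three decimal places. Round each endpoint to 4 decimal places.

p̂ = 1536/1874 = 0.81964; z = 2.326, so z² = 5.410276.
Denominator 1 + z²/n = 1 + 5.410276/1874 = 1.002887.
Center = (0.81964 + 0.001444)/1.002887 = 0.81872.
Radicand: p̂(1−p̂)/n + z²/(4n²) = 0.000078886 + 0.000000385 = 0.000079271.
Half-width = z·√(radicand)/denom = 2.326·0.008903/1.002887 = 0.02065.
So the interval runs from 0.7981 to 0.8394.

(0.7981, 0.8394)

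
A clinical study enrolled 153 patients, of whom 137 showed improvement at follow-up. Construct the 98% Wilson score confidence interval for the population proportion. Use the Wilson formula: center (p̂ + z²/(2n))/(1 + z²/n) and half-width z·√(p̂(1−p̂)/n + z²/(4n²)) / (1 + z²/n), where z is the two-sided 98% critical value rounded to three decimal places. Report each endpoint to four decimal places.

p̂ = 137/153 = 0.89542; z = 2.326, so z² = 5.410276.
Denominator 1 + z²/n = 1 + 5.410276/153 = 1.035361.
Center = (0.89542 + 0.017681)/1.035361 = 0.88192.
Radicand: p̂(1−p̂)/n + z²/(4n²) = 0.000612021 + 0.000057780 = 0.000669801.
Half-width = 2.326·√0.000669801/1.035361 = 0.05814.
Interval: 0.88192 ± 0.05814 → (0.8238, 0.9401).

(0.8238, 0.9401)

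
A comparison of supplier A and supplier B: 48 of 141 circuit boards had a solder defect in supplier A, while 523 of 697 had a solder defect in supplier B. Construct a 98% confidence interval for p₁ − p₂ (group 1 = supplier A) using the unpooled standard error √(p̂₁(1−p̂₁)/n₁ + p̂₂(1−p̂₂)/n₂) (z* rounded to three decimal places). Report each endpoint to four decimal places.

p̂₁ = 48/141 = 0.34043, p̂₂ = 523/697 = 0.75036; p̂₁ − p̂₂ = -0.40993.
Unpooled SE = √(p̂₁(1−p̂₁)/n₁ + p̂₂(1−p̂₂)/n₂) = √(0.001592454 + 0.000268753) = 0.043142.
For 98% confidence, z* = 2.326. Margin of error = 0.10035.
CI: -0.40993 ± 0.10035 = (-0.5103, -0.3096).

(-0.5103, -0.3096)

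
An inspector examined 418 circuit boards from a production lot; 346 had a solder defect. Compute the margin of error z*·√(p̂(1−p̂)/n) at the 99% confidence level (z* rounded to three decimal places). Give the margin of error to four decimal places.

ME = 0.0476

Sample proportion p̂ = 346/418 = 0.82775.
SE = √(p̂(1−p̂)/n) = √(0.142579/418) = 0.018469.
The 99% critical value is z* = 2.576.
Margin of error = z*·SE = 2.576 × 0.018469 = 0.0476.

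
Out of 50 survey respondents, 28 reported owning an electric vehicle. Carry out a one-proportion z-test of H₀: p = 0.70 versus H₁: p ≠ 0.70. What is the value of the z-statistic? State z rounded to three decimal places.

Sample proportion p̂ = 28/50 = 0.56000.
Null standard error: √(0.70·0.30/50) = √0.004200000 = 0.064807.
Test statistic: z = -0.14000/0.064807 = -2.160.

z = -2.160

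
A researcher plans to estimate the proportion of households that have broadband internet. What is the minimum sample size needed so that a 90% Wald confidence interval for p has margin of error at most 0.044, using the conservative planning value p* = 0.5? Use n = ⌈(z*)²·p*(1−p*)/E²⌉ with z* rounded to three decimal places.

For 90% confidence, z* = 1.645.
p*(1−p*) = 0.50·0.50 = 0.2500.
Required n before rounding: 2.706025 × 0.2500 / 0.044² = 349.435.
Rounding up, n = 350.

n = 350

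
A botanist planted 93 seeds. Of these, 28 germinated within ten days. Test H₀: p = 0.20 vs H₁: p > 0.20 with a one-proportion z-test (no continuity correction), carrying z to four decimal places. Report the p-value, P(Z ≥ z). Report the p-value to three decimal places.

p̂ = 28/93 = 0.30108.
Under H₀, SE = √(p₀(1−p₀)/n) = √(0.20·0.80/93) = √0.001720430 = 0.041478.
Test statistic (full precision, shown to 4 dp): z = (28/93 − 0.20)/SE₀ ≈ 2.4368.
From the standard normal, P(Z ≥ z) = 0.007.

p-value = 0.007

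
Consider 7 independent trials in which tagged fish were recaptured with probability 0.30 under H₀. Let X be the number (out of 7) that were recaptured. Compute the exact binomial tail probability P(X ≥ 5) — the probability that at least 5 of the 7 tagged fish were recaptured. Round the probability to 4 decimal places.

X is binomial with n = 7 and p = 0.30.
P(X ≥ 5) = C(7,5)·0.30^5·0.70^2 + C(7,6)·0.30^6·0.70^1 + C(7,7)·0.30^7·0.70^0.
= 0.025005 + 0.003572 + 0.000219 = 0.0288.

P = 0.0288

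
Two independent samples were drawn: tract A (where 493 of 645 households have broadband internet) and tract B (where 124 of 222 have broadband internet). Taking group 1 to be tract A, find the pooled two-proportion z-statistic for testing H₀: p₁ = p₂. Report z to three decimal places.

p̂₁ = 493/645 = 0.76434, p̂₂ = 124/222 = 0.55856.
Pooling: p̂ = 617/867 = 0.71165.
SE = √[p̂(1−p̂)(1/n₁+1/n₂)] = √[0.71165·0.28835·(1/645+1/222)] ≈ 0.035249.
z = 0.20578/0.035249 = 5.838.

z = 5.838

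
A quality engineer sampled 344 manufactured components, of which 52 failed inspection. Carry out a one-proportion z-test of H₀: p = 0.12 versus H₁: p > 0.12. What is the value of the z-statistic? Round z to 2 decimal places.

The sample proportion is 52/344 = 0.15116.
Under H₀, SE = √(p₀(1−p₀)/n) = √(0.12·0.88/344) = √0.000306977 = 0.017521.
z = (0.15116 − 0.12)/0.017521 = 0.03116/0.017521 = 1.78.

z = 1.78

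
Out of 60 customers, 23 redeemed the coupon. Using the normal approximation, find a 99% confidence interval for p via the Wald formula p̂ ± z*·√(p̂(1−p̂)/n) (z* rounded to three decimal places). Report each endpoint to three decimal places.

(0.222, 0.545)

The sample proportion is 23/60 = 0.38333.
Standard error of p̂: √(0.236389/60) = √0.003939815 = 0.062768.
z* = 2.576 at the 99% level.
Margin of error: 2.576 × 0.062768 = 0.16169.
Interval: 0.38333 ± 0.16169 → (0.222, 0.545).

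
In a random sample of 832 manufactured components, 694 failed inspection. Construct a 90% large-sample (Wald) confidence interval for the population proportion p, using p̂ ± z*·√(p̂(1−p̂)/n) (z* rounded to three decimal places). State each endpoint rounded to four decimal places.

(0.8129, 0.8553)

With x = 694 successes in n = 832, p̂ = 0.83413.
SE(p̂) = √(0.83413·0.16587/832) = 0.012895.
The 90% critical value is z* = 1.645.
Margin of error: 1.645 × 0.012895 = 0.02121.
So the interval runs from 0.8129 to 0.8553.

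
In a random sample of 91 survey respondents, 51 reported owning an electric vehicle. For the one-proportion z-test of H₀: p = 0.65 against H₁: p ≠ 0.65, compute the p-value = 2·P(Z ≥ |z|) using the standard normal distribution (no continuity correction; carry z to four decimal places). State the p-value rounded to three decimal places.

p-value = 0.073

With x = 51 successes in n = 91, p̂ = 0.56044.
SE₀ = √(0.65·0.35/91) = 0.050000.
z = (p̂ − p₀)/SE = (51/91 − 0.65)/0.050000 ≈ -1.7912.
From the standard normal, 2·P(Z ≥ |z|) = 0.073.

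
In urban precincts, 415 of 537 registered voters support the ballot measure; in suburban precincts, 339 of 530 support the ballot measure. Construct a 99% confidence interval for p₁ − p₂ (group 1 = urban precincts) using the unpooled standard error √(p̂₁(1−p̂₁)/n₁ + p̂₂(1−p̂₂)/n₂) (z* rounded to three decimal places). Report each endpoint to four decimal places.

p̂₁ = 0.77281, p̂₂ = 0.63962, so the observed difference is 0.13319.
SE = √(0.000326953 + 0.000434916) = √0.000761869 = 0.027602.
z* = 2.576 at the 99% level. Margin of error = 0.07110.
So the interval runs from 0.0621 to 0.2043.

(0.0621, 0.2043)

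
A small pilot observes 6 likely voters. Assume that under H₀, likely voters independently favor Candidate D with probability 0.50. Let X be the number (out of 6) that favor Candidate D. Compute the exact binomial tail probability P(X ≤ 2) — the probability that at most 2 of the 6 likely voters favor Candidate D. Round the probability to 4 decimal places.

P = 0.3438

X ~ Binomial(n=6, p=0.50).
P(X ≤ 2) = C(6,0)·0.50^0·0.50^6 + C(6,1)·0.50^1·0.50^5 + C(6,2)·0.50^2·0.50^4.
= 0.015625 + 0.093750 + 0.234375 = 0.3438.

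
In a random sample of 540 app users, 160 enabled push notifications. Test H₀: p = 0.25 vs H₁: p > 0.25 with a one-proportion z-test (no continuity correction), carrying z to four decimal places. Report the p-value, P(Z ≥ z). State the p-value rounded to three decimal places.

p-value = 0.006

Sample proportion p̂ = 160/540 = 0.29630.
Under H₀, SE = √(p₀(1−p₀)/n) = √(0.25·0.75/540) = √0.000347222 = 0.018634.
z = (p̂ − p₀)/SE = (160/540 − 0.25)/0.018634 ≈ 2.4845.
p-value = P(Z ≥ z) with z = 2.4845 → 0.006.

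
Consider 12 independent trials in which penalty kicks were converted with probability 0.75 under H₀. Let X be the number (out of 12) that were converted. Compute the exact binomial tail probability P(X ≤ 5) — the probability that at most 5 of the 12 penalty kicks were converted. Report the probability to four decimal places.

P = 0.0143

X is binomial with n = 12 and p = 0.75.
P(X ≤ 5) = Σ_{j=0}^{5} C(12,j)·0.75^j·0.25^{12−j}.
= 0.000000 + 0.000002 + 0.000035 + 0.000354 + 0.002390 + 0.011471 = 0.0143.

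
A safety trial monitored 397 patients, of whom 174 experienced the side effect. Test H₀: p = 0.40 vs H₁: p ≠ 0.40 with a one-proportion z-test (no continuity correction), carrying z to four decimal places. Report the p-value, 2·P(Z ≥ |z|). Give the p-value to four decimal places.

p-value = 0.1194

p̂ = 174/397 = 0.43829.
SE₀ = √(0.40·0.60/397) = 0.024587.
Test statistic (full precision, shown to 4 dp): z = (174/397 − 0.40)/SE₀ ≈ 1.5572.
From the standard normal, 2·P(Z ≥ |z|) = 0.1194.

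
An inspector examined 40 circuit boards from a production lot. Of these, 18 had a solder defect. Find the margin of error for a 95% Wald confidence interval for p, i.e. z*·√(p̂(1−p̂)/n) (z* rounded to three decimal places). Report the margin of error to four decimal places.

With x = 18 successes in n = 40, p̂ = 0.45000.
Standard error of p̂: √(0.247500/40) = √0.006187500 = 0.078661.
For 95% confidence, z* = 1.960.
ME = 1.960·0.078661 = 0.1542.

ME = 0.1542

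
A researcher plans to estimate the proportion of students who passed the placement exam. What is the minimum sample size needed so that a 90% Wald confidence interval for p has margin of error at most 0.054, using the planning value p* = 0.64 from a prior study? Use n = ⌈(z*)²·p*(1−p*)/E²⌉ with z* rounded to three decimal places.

For 90% confidence, z* = 1.645.
p*(1−p*) = 0.2304.
(z*)²·p*(1−p*)/E² = 2.706025·0.2304/0.002916 = 213.809.
⌈213.809⌉ = 214.

n = 214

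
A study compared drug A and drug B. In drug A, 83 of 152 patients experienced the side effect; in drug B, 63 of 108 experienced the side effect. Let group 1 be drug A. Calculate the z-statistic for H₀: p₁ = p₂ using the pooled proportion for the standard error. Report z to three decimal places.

p̂₁ = 83/152 = 0.54605, p̂₂ = 63/108 = 0.58333.
Pooling: p̂ = 146/260 = 0.56154.
Pooled SE = √[0.2462130·0.01583821] ≈ 0.062447.
z = (p̂₁ − p̂₂)/SE = (0.54605 − 0.58333)/0.062447 = -0.03728/0.062447 = -0.597.

z = -0.597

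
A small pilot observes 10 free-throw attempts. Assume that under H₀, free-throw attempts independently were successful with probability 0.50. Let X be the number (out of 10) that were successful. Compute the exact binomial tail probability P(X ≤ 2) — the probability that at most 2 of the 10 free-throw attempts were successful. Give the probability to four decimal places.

P = 0.0547

X ~ Binomial(n=10, p=0.50).
P(X ≤ 2) = C(10,0)·0.50^0·0.50^10 + C(10,1)·0.50^1·0.50^9 + C(10,2)·0.50^2·0.50^8.
= 0.000977 + 0.009766 + 0.043945 = 0.0547.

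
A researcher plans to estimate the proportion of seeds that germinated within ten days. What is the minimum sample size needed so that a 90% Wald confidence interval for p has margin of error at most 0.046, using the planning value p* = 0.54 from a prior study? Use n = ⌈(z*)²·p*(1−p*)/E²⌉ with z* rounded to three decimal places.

z* = 1.645 at the 90% level.
p*(1−p*) = 0.54·0.46 = 0.2484.
Required n before rounding: 2.706025 × 0.2484 / 0.046² = 317.664.
⌈317.664⌉ = 318.

n = 318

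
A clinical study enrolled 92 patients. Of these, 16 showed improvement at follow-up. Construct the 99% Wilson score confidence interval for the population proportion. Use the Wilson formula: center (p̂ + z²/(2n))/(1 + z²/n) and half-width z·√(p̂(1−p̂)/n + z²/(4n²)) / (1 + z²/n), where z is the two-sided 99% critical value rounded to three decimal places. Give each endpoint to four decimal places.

(0.0951, 0.2966)

p̂ = 16/92 = 0.17391; z = 2.576, so z² = 6.635776.
1 + z²/n = 1.072128.
Center = (0.17391 + 0.036064)/1.072128 = 0.19585.
Radicand: p̂(1−p̂)/n + z²/(4n²) = 0.001561601 + 0.000196000 = 0.001757601.
Half-width = 2.576·√0.001757601/1.072128 = 0.10073.
Interval: 0.19585 ± 0.10073 → (0.0951, 0.2966).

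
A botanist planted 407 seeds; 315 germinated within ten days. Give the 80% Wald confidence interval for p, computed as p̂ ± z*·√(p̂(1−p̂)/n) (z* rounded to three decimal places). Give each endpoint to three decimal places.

Sample proportion p̂ = 315/407 = 0.77396.
SE = √(p̂(1−p̂)/n) = √(0.174948/407) = 0.020733.
For 80% confidence, z* = 1.282.
Margin of error: 1.282 × 0.020733 = 0.02658.
CI: 0.77396 ± 0.02658 = (0.747, 0.801).

(0.747, 0.801)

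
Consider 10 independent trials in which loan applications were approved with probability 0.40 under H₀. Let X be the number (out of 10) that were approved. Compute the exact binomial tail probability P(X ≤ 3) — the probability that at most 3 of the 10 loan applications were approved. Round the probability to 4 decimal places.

X is binomial with n = 10 and p = 0.40.
P(X ≤ 3) = C(10,0)·0.40^0·0.60^10 + C(10,1)·0.40^1·0.60^9 + C(10,2)·0.40^2·0.60^8 + C(10,3)·0.40^3·0.60^7.
= 0.006047 + 0.040311 + 0.120932 + 0.214991 = 0.3823.

P = 0.3823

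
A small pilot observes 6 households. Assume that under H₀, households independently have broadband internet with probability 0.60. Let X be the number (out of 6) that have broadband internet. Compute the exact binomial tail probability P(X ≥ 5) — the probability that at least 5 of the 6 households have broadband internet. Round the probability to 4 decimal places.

P = 0.2333

X ~ Binomial(n=6, p=0.60).
P(X ≥ 5) = C(6,5)·0.60^5·0.40^1 + C(6,6)·0.60^6·0.40^0.
= 0.186624 + 0.046656 = 0.2333.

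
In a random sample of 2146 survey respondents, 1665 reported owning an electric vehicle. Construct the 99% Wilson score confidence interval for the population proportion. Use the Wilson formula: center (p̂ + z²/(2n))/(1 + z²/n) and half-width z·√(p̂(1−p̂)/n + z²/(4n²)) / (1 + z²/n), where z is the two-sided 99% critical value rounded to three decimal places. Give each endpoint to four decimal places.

(0.7518, 0.7982)

Here p̂ = 1665/2146 = 0.77586 and z = 2.576 (z² = 6.635776).
1 + z²/n = 1.003092.
Center = (0.77586 + 0.001546)/1.003092 = 0.77501.
Radicand: p̂(1−p̂)/n + z²/(4n²) = 0.000081035 + 0.000000360 = 0.000081395.
Half-width = z·√(radicand)/denom = 2.576·0.009022/1.003092 = 0.02317.
Interval: 0.77501 ± 0.02317 → (0.7518, 0.7982).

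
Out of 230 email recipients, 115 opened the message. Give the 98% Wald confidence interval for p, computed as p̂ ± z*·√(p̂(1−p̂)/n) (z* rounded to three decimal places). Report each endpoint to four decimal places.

p̂ = 115/230 = 0.50000.
Standard error of p̂: √(0.250000/230) = √0.001086957 = 0.032969.
The 98% critical value is z* = 2.326.
Margin of error: 2.326 × 0.032969 = 0.07669.
Interval: 0.50000 ± 0.07669 → (0.4233, 0.5767).

(0.4233, 0.5767)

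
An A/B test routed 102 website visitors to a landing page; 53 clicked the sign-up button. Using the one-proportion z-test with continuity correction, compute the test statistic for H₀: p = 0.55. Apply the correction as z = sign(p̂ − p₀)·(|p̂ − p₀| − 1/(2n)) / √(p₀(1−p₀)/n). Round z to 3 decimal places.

With x = 53 successes in n = 102, p̂ = 0.51961. p̂ − p₀ = -0.030392.
Continuity correction 1/(2n) = 1/204 = 0.004902.
Corrected numerator: |-0.030392| − 0.004902 = 0.025490.
Under H₀, SE = √(p₀(1−p₀)/n) = √(0.55·0.45/102) = √0.002426471 = 0.049259.
z = −0.025490/0.049259 = -0.517.

z = -0.517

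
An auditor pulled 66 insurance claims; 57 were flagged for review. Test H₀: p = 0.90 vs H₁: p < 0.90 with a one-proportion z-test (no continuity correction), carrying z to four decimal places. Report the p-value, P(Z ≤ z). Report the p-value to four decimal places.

With x = 57 successes in n = 66, p̂ = 0.86364.
Null standard error: √(0.90·0.10/66) = √0.001363636 = 0.036927.
Test statistic (full precision, shown to 4 dp): z = (57/66 − 0.90)/SE₀ ≈ -0.9847.
From the standard normal, P(Z ≤ z) = 0.1624.

p-value = 0.1624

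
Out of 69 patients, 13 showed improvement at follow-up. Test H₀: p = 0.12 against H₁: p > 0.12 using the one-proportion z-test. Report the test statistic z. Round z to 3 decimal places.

Sample proportion p̂ = 13/69 = 0.18841.
Null standard error: √(0.12·0.88/69) = √0.001530435 = 0.039121.
Test statistic: z = 0.06841/0.039121 = 1.749.

z = 1.749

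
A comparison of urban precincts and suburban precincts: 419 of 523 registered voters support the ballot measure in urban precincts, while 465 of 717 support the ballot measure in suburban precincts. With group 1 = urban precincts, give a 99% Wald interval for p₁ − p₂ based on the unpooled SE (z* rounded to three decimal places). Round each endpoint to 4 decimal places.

p̂₁ = 419/523 = 0.80115, p̂₂ = 465/717 = 0.64854; p̂₁ − p̂₂ = 0.15261.
SE = √(0.000304609 + 0.000317904) = √0.000622513 = 0.024950.
The 99% critical value is z* = 2.576. Margin of error = 0.06427.
Interval: 0.15261 ± 0.06427 → (0.0883, 0.2169).

(0.0883, 0.2169)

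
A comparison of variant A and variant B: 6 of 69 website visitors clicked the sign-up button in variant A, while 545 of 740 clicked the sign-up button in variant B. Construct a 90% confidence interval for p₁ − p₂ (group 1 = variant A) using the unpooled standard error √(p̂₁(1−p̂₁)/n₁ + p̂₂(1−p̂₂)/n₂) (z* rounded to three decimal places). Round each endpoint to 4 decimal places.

p̂₁ = 6/69 = 0.08696, p̂₂ = 545/740 = 0.73649; p̂₁ − p̂₂ = -0.64953.
SE = √(0.001150653 + 0.000262262) = √0.001412915 = 0.037589.
For 90% confidence, z* = 1.645. Margin of error = 0.06183.
So the interval runs from -0.7114 to -0.5877.

(-0.7114, -0.5877)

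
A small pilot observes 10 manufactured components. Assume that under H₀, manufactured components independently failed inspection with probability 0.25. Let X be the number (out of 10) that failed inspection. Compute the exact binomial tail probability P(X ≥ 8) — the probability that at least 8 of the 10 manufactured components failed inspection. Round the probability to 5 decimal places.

X ~ Binomial(n=10, p=0.25).
P(X ≥ 8) = C(10,8)·0.25^8·0.75^2 + C(10,9)·0.25^9·0.75^1 + C(10,10)·0.25^10·0.75^0.
= 0.000386 + 0.000029 + 0.000001 = 0.00042.

P = 0.00042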